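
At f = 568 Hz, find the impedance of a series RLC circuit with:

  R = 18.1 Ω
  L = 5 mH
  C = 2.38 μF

Step 1 — Angular frequency: ω = 2π·f = 2π·568 = 3569 rad/s.
Step 2 — Component impedances:
  R: Z = R = 18.1 Ω
  L: Z = jωL = j·3569·0.005 = 0 + j17.84 Ω
  C: Z = 1/(jωC) = -j/(ω·C) = 0 - j117.7 Ω
Step 3 — Series combination: Z_total = R + L + C = 18.1 - j99.89 Ω = 101.5∠-79.7° Ω.

Z = 18.1 - j99.89 Ω = 101.5∠-79.7° Ω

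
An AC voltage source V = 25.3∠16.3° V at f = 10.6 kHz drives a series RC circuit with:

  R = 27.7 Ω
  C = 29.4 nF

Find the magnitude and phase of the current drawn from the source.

Step 1 — Angular frequency: ω = 2π·f = 2π·1.06e+04 = 6.66e+04 rad/s.
Step 2 — Component impedances:
  R: Z = R = 27.7 Ω
  C: Z = 1/(jωC) = -j/(ω·C) = 0 - j510.7 Ω
Step 3 — Series combination: Z_total = R + C = 27.7 - j510.7 Ω = 511.5∠-86.9° Ω.
Step 4 — Source phasor: V = 25.3∠16.3° V = 24.28 + j7.101 V.
Step 5 — Ohm's law: I = V / Z_total = (24.28 + j7.101) / (27.7 - j510.7) = -0.01129 + j0.04816 A.
Step 6 — Convert to polar: |I| = 0.04947 A, ∠I = 103.2°.

I = 0.04947∠103.2° A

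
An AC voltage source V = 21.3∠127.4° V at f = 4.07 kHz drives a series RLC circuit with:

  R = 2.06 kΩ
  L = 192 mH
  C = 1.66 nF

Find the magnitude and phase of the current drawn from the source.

Step 1 — Angular frequency: ω = 2π·f = 2π·4070 = 2.557e+04 rad/s.
Step 2 — Component impedances:
  R: Z = R = 2060 Ω
  L: Z = jωL = j·2.557e+04·0.192 = 0 + j4910 Ω
  C: Z = 1/(jωC) = -j/(ω·C) = 0 - j2.356e+04 Ω
Step 3 — Series combination: Z_total = R + L + C = 2060 - j1.865e+04 Ω = 1.876e+04∠-83.7° Ω.
Step 4 — Source phasor: V = 21.3∠127.4° V = -12.94 + j16.92 V.
Step 5 — Ohm's law: I = V / Z_total = (-12.94 + j16.92) / (2060 - j1.865e+04) = -0.0009722 - j0.0005864 A.
Step 6 — Convert to polar: |I| = 0.001135 A, ∠I = -148.9°.

I = 0.001135∠-148.9° A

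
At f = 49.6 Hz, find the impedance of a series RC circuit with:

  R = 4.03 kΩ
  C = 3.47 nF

Step 1 — Angular frequency: ω = 2π·f = 2π·49.6 = 311.6 rad/s.
Step 2 — Component impedances:
  R: Z = R = 4030 Ω
  C: Z = 1/(jωC) = -j/(ω·C) = 0 - j9.247e+05 Ω
Step 3 — Series combination: Z_total = R + C = 4030 - j9.247e+05 Ω = 9.247e+05∠-89.8° Ω.

Z = 4030 - j9.247e+05 Ω = 9.247e+05∠-89.8° Ω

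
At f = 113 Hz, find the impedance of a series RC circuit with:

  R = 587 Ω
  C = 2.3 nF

Step 1 — Angular frequency: ω = 2π·f = 2π·113 = 710 rad/s.
Step 2 — Component impedances:
  R: Z = R = 587 Ω
  C: Z = 1/(jωC) = -j/(ω·C) = 0 - j6.124e+05 Ω
Step 3 — Series combination: Z_total = R + C = 587 - j6.124e+05 Ω = 6.124e+05∠-89.9° Ω.

Z = 587 - j6.124e+05 Ω = 6.124e+05∠-89.9° Ω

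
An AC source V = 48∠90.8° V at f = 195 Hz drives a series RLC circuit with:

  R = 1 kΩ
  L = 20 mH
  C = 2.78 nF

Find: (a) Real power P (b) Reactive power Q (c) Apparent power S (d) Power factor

Step 1 — Angular frequency: ω = 2π·f = 2π·195 = 1225 rad/s.
Step 2 — Component impedances:
  R: Z = R = 1000 Ω
  L: Z = jωL = j·1225·0.02 = 0 + j24.5 Ω
  C: Z = 1/(jωC) = -j/(ω·C) = 0 - j2.936e+05 Ω
Step 3 — Series combination: Z_total = R + L + C = 1000 - j2.936e+05 Ω = 2.936e+05∠-89.8° Ω.
Step 4 — Source phasor: V = 48∠90.8° V = -0.6702 + j48 V.
Step 5 — Current: I = V / Z = -0.0001635 - j1.726e-06 A = 0.0001635∠-179.4° A.
Step 6 — Complex power: S = V·I* = 2.673e-05 - j0.007848 VA.
Step 7 — Real power: P = Re(S) = 2.673e-05 W.
Step 8 — Reactive power: Q = Im(S) = -0.007848 VAR.
Step 9 — Apparent power: |S| = 0.007848 VA.
Step 10 — Power factor: PF = P/|S| = 0.003406 (leading).

(a) P = 2.673e-05 W  (b) Q = -0.007848 VAR  (c) S = 0.007848 VA  (d) PF = 0.003406 (leading)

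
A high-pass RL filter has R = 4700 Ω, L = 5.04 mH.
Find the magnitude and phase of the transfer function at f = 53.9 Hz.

Step 1 — Angular frequency: ω = 2π·53.9 = 338.7 rad/s.
Step 2 — Transfer function: H(jω) = jωL/(R + jωL).
Step 3 — Numerator jωL = j·1.707; denominator R + jωL = 4700 + j1.707.
Step 4 — H = 1.319e-07 + j0.0003632.
Step 5 — Magnitude: |H| = 0.0003632 (-68.8 dB); phase: φ = 90.0°.

|H| = 0.0003632 (-68.8 dB), φ = 90.0°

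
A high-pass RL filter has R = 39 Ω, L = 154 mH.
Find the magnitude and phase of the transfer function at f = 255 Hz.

Step 1 — Angular frequency: ω = 2π·255 = 1602 rad/s.
Step 2 — Transfer function: H(jω) = jωL/(R + jωL).
Step 3 — Numerator jωL = j·246.7; denominator R + jωL = 39 + j246.7.
Step 4 — H = 0.9756 + j0.1542.
Step 5 — Magnitude: |H| = 0.9877 (-0.1 dB); phase: φ = 9.0°.

|H| = 0.9877 (-0.1 dB), φ = 9.0°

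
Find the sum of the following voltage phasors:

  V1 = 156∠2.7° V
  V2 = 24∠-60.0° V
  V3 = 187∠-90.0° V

Step 1 — Convert each phasor to rectangular form:
  V1 = 156·(cos(2.7°) + j·sin(2.7°)) = 155.8 + j7.349 V
  V2 = 24·(cos(-60.0°) + j·sin(-60.0°)) = 12 - j20.78 V
  V3 = 187·(cos(-90.0°) + j·sin(-90.0°)) = 0 - j187 V
Step 2 — Sum components: V_total = 167.8 - j200.4 V.
Step 3 — Convert to polar: |V_total| = 261.4 V, ∠V_total = -50.1°.

V_total = 261.4∠-50.1° V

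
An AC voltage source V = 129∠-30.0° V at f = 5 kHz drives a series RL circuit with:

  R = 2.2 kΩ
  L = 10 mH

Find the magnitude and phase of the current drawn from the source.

Step 1 — Angular frequency: ω = 2π·f = 2π·5000 = 3.142e+04 rad/s.
Step 2 — Component impedances:
  R: Z = R = 2200 Ω
  L: Z = jωL = j·3.142e+04·0.01 = 0 + j314.2 Ω
Step 3 — Series combination: Z_total = R + L = 2200 + j314.2 Ω = 2222∠8.1° Ω.
Step 4 — Source phasor: V = 129∠-30.0° V = 111.7 - j64.5 V.
Step 5 — Ohm's law: I = V / Z_total = (111.7 - j64.5) / (2200 + j314.2) = 0.04566 - j0.03584 A.
Step 6 — Convert to polar: |I| = 0.05805 A, ∠I = -38.1°.

I = 0.05805∠-38.1° A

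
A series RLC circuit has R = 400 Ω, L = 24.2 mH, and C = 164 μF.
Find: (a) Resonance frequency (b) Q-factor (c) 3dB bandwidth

Step 1 — Resonance: ω₀ = 1/√(LC) = 1/√(0.0242·0.000164) = 502 rad/s.
Step 2 — f₀ = ω₀/(2π) = 79.89 Hz.
Step 3 — Series Q: Q = ω₀L/R = 502·0.0242/400 = 0.03037.
Step 4 — Bandwidth: Δω = ω₀/Q = 1.653e+04 rad/s; BW = Δω/(2π) = 2631 Hz.

(a) f₀ = 79.89 Hz  (b) Q = 0.03037  (c) BW = 2631 Hz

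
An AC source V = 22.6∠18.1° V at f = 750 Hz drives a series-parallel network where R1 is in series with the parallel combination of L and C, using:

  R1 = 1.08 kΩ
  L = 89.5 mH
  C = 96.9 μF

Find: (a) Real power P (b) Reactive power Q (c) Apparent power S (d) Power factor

Step 1 — Angular frequency: ω = 2π·f = 2π·750 = 4712 rad/s.
Step 2 — Component impedances:
  R1: Z = R = 1080 Ω
  L: Z = jωL = j·4712·0.0895 = 0 + j421.8 Ω
  C: Z = 1/(jωC) = -j/(ω·C) = 0 - j2.19 Ω
Step 3 — Parallel branch: L || C = 1/(1/L + 1/C) = 0 - j2.201 Ω.
Step 4 — Series with R1: Z_total = R1 + (L || C) = 1080 - j2.201 Ω = 1080∠-0.1° Ω.
Step 5 — Source phasor: V = 22.6∠18.1° V = 21.48 + j7.021 V.
Step 6 — Current: I = V / Z = 0.01988 + j0.006542 A = 0.02093∠18.2° A.
Step 7 — Complex power: S = V·I* = 0.4729 - j0.000964 VA.
Step 8 — Real power: P = Re(S) = 0.4729 W.
Step 9 — Reactive power: Q = Im(S) = -0.000964 VAR.
Step 10 — Apparent power: |S| = 0.4729 VA.
Step 11 — Power factor: PF = P/|S| = 1 (leading).

(a) P = 0.4729 W  (b) Q = -0.000964 VAR  (c) S = 0.4729 VA  (d) PF = 1 (leading)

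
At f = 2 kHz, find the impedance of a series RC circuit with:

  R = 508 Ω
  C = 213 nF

Step 1 — Angular frequency: ω = 2π·f = 2π·2000 = 1.257e+04 rad/s.
Step 2 — Component impedances:
  R: Z = R = 508 Ω
  C: Z = 1/(jωC) = -j/(ω·C) = 0 - j373.6 Ω
Step 3 — Series combination: Z_total = R + C = 508 - j373.6 Ω = 630.6∠-36.3° Ω.

Z = 508 - j373.6 Ω = 630.6∠-36.3° Ω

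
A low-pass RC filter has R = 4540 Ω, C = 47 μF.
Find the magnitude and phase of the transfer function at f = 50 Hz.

Step 1 — Angular frequency: ω = 2π·50 = 314.2 rad/s.
Step 2 — Transfer function: H(jω) = 1/(1 + jωRC).
Step 3 — Denominator: 1 + jωRC = 1 + j·314.2·4540·4.7e-05 = 1 + j67.04.
Step 4 — H = 0.0002225 - j0.01491.
Step 5 — Magnitude: |H| = 0.01492 (-36.5 dB); phase: φ = -89.1°.

|H| = 0.01492 (-36.5 dB), φ = -89.1°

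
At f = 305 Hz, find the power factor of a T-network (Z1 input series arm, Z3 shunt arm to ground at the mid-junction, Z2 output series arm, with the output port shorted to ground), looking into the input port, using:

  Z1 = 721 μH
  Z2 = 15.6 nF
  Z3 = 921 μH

Step 1 — Angular frequency: ω = 2π·f = 2π·305 = 1916 rad/s.
Step 2 — Component impedances:
  Z1: Z = jωL = j·1916·0.000721 = 0 + j1.382 Ω
  Z2: Z = 1/(jωC) = -j/(ω·C) = 0 - j3.345e+04 Ω
  Z3: Z = jωL = j·1916·0.000921 = 0 + j1.765 Ω
Step 3 — With the output port shorted to ground, the output series arm Z2 runs from the junction to ground; the shunt arm Z3 also runs from the junction to ground. They appear in parallel: Z3 || Z2 = 0 + j1.765 Ω.
Step 4 — Series with input arm Z1: Z_in = Z1 + (Z3 || Z2) = 0 + j3.147 Ω = 3.147∠90.0° Ω.
Step 5 — Power factor: PF = cos(φ) = Re(Z)/|Z| = 0/3.147 = 0.
Step 6 — Type: Im(Z) = 3.147 ⇒ lagging (phase φ = 90.0°).

PF = 0 (lagging, φ = 90.0°)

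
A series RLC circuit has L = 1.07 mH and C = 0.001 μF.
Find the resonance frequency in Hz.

Step 1 — Resonance condition Im(Z)=0 gives ω₀ = 1/√(LC).
Step 2 — ω₀ = 1/√(0.00107·1e-09) = 9.667e+05 rad/s.
Step 3 — f₀ = ω₀/(2π) = 1.539e+05 Hz.

f₀ = 1.539e+05 Hz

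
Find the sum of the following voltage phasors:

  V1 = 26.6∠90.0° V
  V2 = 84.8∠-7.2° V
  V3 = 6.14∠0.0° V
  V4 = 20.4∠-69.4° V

Step 1 — Convert each phasor to rectangular form:
  V1 = 26.6·(cos(90.0°) + j·sin(90.0°)) = 0 + j26.6 V
  V2 = 84.8·(cos(-7.2°) + j·sin(-7.2°)) = 84.13 - j10.63 V
  V3 = 6.14·(cos(0.0°) + j·sin(0.0°)) = 6.14 V
  V4 = 20.4·(cos(-69.4°) + j·sin(-69.4°)) = 7.178 - j19.1 V
Step 2 — Sum components: V_total = 97.45 - j3.124 V.
Step 3 — Convert to polar: |V_total| = 97.5 V, ∠V_total = -1.8°.

V_total = 97.5∠-1.8° V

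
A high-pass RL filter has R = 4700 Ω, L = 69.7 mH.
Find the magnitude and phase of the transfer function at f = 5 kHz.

Step 1 — Angular frequency: ω = 2π·5000 = 3.142e+04 rad/s.
Step 2 — Transfer function: H(jω) = jωL/(R + jωL).
Step 3 — Numerator jωL = j·2190; denominator R + jωL = 4700 + j2190.
Step 4 — H = 0.1783 + j0.3828.
Step 5 — Magnitude: |H| = 0.4223 (-7.5 dB); phase: φ = 65.0°.

|H| = 0.4223 (-7.5 dB), φ = 65.0°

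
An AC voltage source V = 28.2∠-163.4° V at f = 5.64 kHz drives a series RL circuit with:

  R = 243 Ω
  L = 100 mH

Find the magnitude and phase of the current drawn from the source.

Step 1 — Angular frequency: ω = 2π·f = 2π·5640 = 3.544e+04 rad/s.
Step 2 — Component impedances:
  R: Z = R = 243 Ω
  L: Z = jωL = j·3.544e+04·0.1 = 0 + j3544 Ω
Step 3 — Series combination: Z_total = R + L = 243 + j3544 Ω = 3552∠86.1° Ω.
Step 4 — Source phasor: V = 28.2∠-163.4° V = -27.02 - j8.056 V.
Step 5 — Ohm's law: I = V / Z_total = (-27.02 - j8.056) / (243 + j3544) = -0.002783 + j0.007435 A.
Step 6 — Convert to polar: |I| = 0.007939 A, ∠I = 110.5°.

I = 0.007939∠110.5° A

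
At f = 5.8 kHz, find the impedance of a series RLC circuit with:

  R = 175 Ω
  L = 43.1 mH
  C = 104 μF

Step 1 — Angular frequency: ω = 2π·f = 2π·5800 = 3.644e+04 rad/s.
Step 2 — Component impedances:
  R: Z = R = 175 Ω
  L: Z = jωL = j·3.644e+04·0.0431 = 0 + j1571 Ω
  C: Z = 1/(jωC) = -j/(ω·C) = 0 - j0.2639 Ω
Step 3 — Series combination: Z_total = R + L + C = 175 + j1570 Ω = 1580∠83.6° Ω.

Z = 175 + j1570 Ω = 1580∠83.6° Ω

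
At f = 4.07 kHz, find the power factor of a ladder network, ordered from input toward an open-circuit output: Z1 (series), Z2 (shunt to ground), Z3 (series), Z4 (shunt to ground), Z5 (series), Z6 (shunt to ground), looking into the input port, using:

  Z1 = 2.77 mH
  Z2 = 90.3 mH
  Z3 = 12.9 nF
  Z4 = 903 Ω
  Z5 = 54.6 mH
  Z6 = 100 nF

Step 1 — Angular frequency: ω = 2π·f = 2π·4070 = 2.557e+04 rad/s.
Step 2 — Component impedances:
  Z1: Z = jωL = j·2.557e+04·0.00277 = 0 + j70.84 Ω
  Z2: Z = jωL = j·2.557e+04·0.0903 = 0 + j2309 Ω
  Z3: Z = 1/(jωC) = -j/(ω·C) = 0 - j3031 Ω
  Z4: Z = R = 903 Ω
  Z5: Z = jωL = j·2.557e+04·0.0546 = 0 + j1396 Ω
  Z6: Z = 1/(jωC) = -j/(ω·C) = 0 - j391 Ω
Step 3 — Ladder network (open output): work backward from the far end, alternating series and parallel combinations. Z_in = 8215 + j6872 Ω = 1.071e+04∠39.9° Ω.
Step 4 — Power factor: PF = cos(φ) = Re(Z)/|Z| = 8215/1.071e+04 = 0.767.
Step 5 — Type: Im(Z) = 6872 ⇒ lagging (phase φ = 39.9°).

PF = 0.767 (lagging, φ = 39.9°)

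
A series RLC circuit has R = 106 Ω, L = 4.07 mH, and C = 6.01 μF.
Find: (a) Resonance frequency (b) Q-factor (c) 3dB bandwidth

Step 1 — Resonance: ω₀ = 1/√(LC) = 1/√(0.00407·6.01e-06) = 6394 rad/s.
Step 2 — f₀ = ω₀/(2π) = 1018 Hz.
Step 3 — Series Q: Q = ω₀L/R = 6394·0.00407/106 = 0.2455.
Step 4 — Bandwidth: Δω = ω₀/Q = 2.604e+04 rad/s; BW = Δω/(2π) = 4145 Hz.

(a) f₀ = 1018 Hz  (b) Q = 0.2455  (c) BW = 4145 Hz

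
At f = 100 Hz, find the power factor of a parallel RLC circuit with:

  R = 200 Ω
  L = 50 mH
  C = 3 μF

Step 1 — Angular frequency: ω = 2π·f = 2π·100 = 628.3 rad/s.
Step 2 — Component impedances:
  R: Z = R = 200 Ω
  L: Z = jωL = j·628.3·0.05 = 0 + j31.42 Ω
  C: Z = 1/(jωC) = -j/(ω·C) = 0 - j530.5 Ω
Step 3 — Parallel combination: 1/Z_total = 1/R + 1/L + 1/C; Z_total = 5.424 + j32.49 Ω = 32.94∠80.5° Ω.
Step 4 — Power factor: PF = cos(φ) = Re(Z)/|Z| = 5.424/32.94 = 0.1647.
Step 5 — Type: Im(Z) = 32.49 ⇒ lagging (phase φ = 80.5°).

PF = 0.1647 (lagging, φ = 80.5°)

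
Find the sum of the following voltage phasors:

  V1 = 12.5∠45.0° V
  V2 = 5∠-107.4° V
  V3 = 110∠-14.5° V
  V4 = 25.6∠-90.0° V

Step 1 — Convert each phasor to rectangular form:
  V1 = 12.5·(cos(45.0°) + j·sin(45.0°)) = 8.839 + j8.839 V
  V2 = 5·(cos(-107.4°) + j·sin(-107.4°)) = -1.495 - j4.771 V
  V3 = 110·(cos(-14.5°) + j·sin(-14.5°)) = 106.5 - j27.54 V
  V4 = 25.6·(cos(-90.0°) + j·sin(-90.0°)) = 0 - j25.6 V
Step 2 — Sum components: V_total = 113.8 - j49.07 V.
Step 3 — Convert to polar: |V_total| = 124 V, ∠V_total = -23.3°.

V_total = 124∠-23.3° V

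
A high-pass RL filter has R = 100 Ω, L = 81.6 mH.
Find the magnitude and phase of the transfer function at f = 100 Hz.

Step 1 — Angular frequency: ω = 2π·100 = 628.3 rad/s.
Step 2 — Transfer function: H(jω) = jωL/(R + jωL).
Step 3 — Numerator jωL = j·51.27; denominator R + jωL = 100 + j51.27.
Step 4 — H = 0.2082 + j0.406.
Step 5 — Magnitude: |H| = 0.4562 (-6.8 dB); phase: φ = 62.9°.

|H| = 0.4562 (-6.8 dB), φ = 62.9°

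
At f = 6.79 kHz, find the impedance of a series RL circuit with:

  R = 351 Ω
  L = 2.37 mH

Step 1 — Angular frequency: ω = 2π·f = 2π·6790 = 4.266e+04 rad/s.
Step 2 — Component impedances:
  R: Z = R = 351 Ω
  L: Z = jωL = j·4.266e+04·0.00237 = 0 + j101.1 Ω
Step 3 — Series combination: Z_total = R + L = 351 + j101.1 Ω = 365.3∠16.1° Ω.

Z = 351 + j101.1 Ω = 365.3∠16.1° Ω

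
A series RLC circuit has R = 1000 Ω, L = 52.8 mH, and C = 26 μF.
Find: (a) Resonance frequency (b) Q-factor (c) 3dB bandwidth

Step 1 — Resonance condition Im(Z)=0 gives ω₀ = 1/√(LC).
Step 2 — ω₀ = 1/√(0.0528·2.6e-05) = 853.5 rad/s.
Step 3 — f₀ = ω₀/(2π) = 135.8 Hz.
Step 4 — Series Q: Q = ω₀L/R = 853.5·0.0528/1000 = 0.04506.
Step 5 — 3dB bandwidth: Δω = ω₀/Q = 1.894e+04 rad/s; BW = Δω/(2π) = 3014 Hz.

(a) f₀ = 135.8 Hz  (b) Q = 0.04506  (c) BW = 3014 Hz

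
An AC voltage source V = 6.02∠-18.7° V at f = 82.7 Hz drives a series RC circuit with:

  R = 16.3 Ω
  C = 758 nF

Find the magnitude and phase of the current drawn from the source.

Step 1 — Angular frequency: ω = 2π·f = 2π·82.7 = 519.6 rad/s.
Step 2 — Component impedances:
  R: Z = R = 16.3 Ω
  C: Z = 1/(jωC) = -j/(ω·C) = 0 - j2539 Ω
Step 3 — Series combination: Z_total = R + C = 16.3 - j2539 Ω = 2539∠-89.6° Ω.
Step 4 — Source phasor: V = 6.02∠-18.7° V = 5.702 - j1.93 V.
Step 5 — Ohm's law: I = V / Z_total = (5.702 - j1.93) / (16.3 - j2539) = 0.0007746 + j0.002241 A.
Step 6 — Convert to polar: |I| = 0.002371 A, ∠I = 70.9°.

I = 0.002371∠70.9° A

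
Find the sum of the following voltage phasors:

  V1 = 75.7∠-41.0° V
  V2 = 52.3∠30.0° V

Step 1 — Convert each phasor to rectangular form:
  V1 = 75.7·(cos(-41.0°) + j·sin(-41.0°)) = 57.13 - j49.66 V
  V2 = 52.3·(cos(30.0°) + j·sin(30.0°)) = 45.29 + j26.15 V
Step 2 — Sum components: V_total = 102.4 - j23.51 V.
Step 3 — Convert to polar: |V_total| = 105.1 V, ∠V_total = -12.9°.

V_total = 105.1∠-12.9° V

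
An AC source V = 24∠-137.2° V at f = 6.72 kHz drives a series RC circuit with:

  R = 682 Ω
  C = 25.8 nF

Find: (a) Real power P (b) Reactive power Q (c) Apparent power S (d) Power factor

Step 1 — Angular frequency: ω = 2π·f = 2π·6720 = 4.222e+04 rad/s.
Step 2 — Component impedances:
  R: Z = R = 682 Ω
  C: Z = 1/(jωC) = -j/(ω·C) = 0 - j918 Ω
Step 3 — Series combination: Z_total = R + C = 682 - j918 Ω = 1144∠-53.4° Ω.
Step 4 — Source phasor: V = 24∠-137.2° V = -17.61 - j16.31 V.
Step 5 — Current: I = V / Z = 0.002263 - j0.02086 A = 0.02099∠-83.8° A.
Step 6 — Complex power: S = V·I* = 0.3004 - j0.4043 VA.
Step 7 — Real power: P = Re(S) = 0.3004 W.
Step 8 — Reactive power: Q = Im(S) = -0.4043 VAR.
Step 9 — Apparent power: |S| = 0.5037 VA.
Step 10 — Power factor: PF = P/|S| = 0.5964 (leading).

(a) P = 0.3004 W  (b) Q = -0.4043 VAR  (c) S = 0.5037 VA  (d) PF = 0.5964 (leading)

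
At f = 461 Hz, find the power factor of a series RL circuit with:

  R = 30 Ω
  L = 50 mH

Step 1 — Angular frequency: ω = 2π·f = 2π·461 = 2897 rad/s.
Step 2 — Component impedances:
  R: Z = R = 30 Ω
  L: Z = jωL = j·2897·0.05 = 0 + j144.8 Ω
Step 3 — Series combination: Z_total = R + L = 30 + j144.8 Ω = 147.9∠78.3° Ω.
Step 4 — Power factor: PF = cos(φ) = Re(Z)/|Z| = 30/147.9 = 0.2028.
Step 5 — Type: Im(Z) = 144.8 ⇒ lagging (phase φ = 78.3°).

PF = 0.2028 (lagging, φ = 78.3°)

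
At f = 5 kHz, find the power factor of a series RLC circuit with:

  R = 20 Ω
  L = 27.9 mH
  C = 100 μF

Step 1 — Angular frequency: ω = 2π·f = 2π·5000 = 3.142e+04 rad/s.
Step 2 — Component impedances:
  R: Z = R = 20 Ω
  L: Z = jωL = j·3.142e+04·0.0279 = 0 + j876.5 Ω
  C: Z = 1/(jωC) = -j/(ω·C) = 0 - j0.3183 Ω
Step 3 — Series combination: Z_total = R + L + C = 20 + j876.2 Ω = 876.4∠88.7° Ω.
Step 4 — Power factor: PF = cos(φ) = Re(Z)/|Z| = 20/876.4 = 0.02282.
Step 5 — Type: Im(Z) = 876.2 ⇒ lagging (phase φ = 88.7°).

PF = 0.02282 (lagging, φ = 88.7°)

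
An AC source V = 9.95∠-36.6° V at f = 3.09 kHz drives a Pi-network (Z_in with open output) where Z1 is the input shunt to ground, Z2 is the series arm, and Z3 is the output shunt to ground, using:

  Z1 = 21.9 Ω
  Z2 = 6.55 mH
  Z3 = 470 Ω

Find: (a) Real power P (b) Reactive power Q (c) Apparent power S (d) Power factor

Step 1 — Angular frequency: ω = 2π·f = 2π·3090 = 1.942e+04 rad/s.
Step 2 — Component impedances:
  Z1: Z = R = 21.9 Ω
  Z2: Z = jωL = j·1.942e+04·0.00655 = 0 + j127.2 Ω
  Z3: Z = R = 470 Ω
Step 3 — With open output, the series arm Z2 and the output shunt Z3 appear in series to ground: Z2 + Z3 = 470 + j127.2 Ω.
Step 4 — Parallel with input shunt Z1: Z_in = Z1 || (Z2 + Z3) = 20.99 + j0.2363 Ω = 20.99∠0.6° Ω.
Step 5 — Source phasor: V = 9.95∠-36.6° V = 7.988 - j5.932 V.
Step 6 — Current: I = V / Z = 0.3774 - j0.2869 A = 0.4741∠-37.2° A.
Step 7 — Complex power: S = V·I* = 4.717 + j0.05311 VA.
Step 8 — Real power: P = Re(S) = 4.717 W.
Step 9 — Reactive power: Q = Im(S) = 0.05311 VAR.
Step 10 — Apparent power: |S| = 4.717 VA.
Step 11 — Power factor: PF = P/|S| = 0.9999 (lagging).

(a) P = 4.717 W  (b) Q = 0.05311 VAR  (c) S = 4.717 VA  (d) PF = 0.9999 (lagging)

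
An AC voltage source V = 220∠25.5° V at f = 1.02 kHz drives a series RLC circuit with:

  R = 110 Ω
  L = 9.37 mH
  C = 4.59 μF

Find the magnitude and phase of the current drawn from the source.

Step 1 — Angular frequency: ω = 2π·f = 2π·1020 = 6409 rad/s.
Step 2 — Component impedances:
  R: Z = R = 110 Ω
  L: Z = jωL = j·6409·0.00937 = 0 + j60.05 Ω
  C: Z = 1/(jωC) = -j/(ω·C) = 0 - j33.99 Ω
Step 3 — Series combination: Z_total = R + L + C = 110 + j26.06 Ω = 113∠13.3° Ω.
Step 4 — Source phasor: V = 220∠25.5° V = 198.6 + j94.71 V.
Step 5 — Ohm's law: I = V / Z_total = (198.6 + j94.71) / (110 + j26.06) = 1.902 + j0.4104 A.
Step 6 — Convert to polar: |I| = 1.946 A, ∠I = 12.2°.

I = 1.946∠12.2° A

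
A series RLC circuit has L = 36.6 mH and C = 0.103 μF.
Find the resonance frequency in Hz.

Step 1 — Resonance condition Im(Z)=0 gives ω₀ = 1/√(LC).
Step 2 — ω₀ = 1/√(0.0366·1.03e-07) = 1.629e+04 rad/s.
Step 3 — f₀ = ω₀/(2π) = 2592 Hz.

f₀ = 2592 Hz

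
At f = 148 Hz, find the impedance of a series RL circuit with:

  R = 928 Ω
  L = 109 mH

Step 1 — Angular frequency: ω = 2π·f = 2π·148 = 929.9 rad/s.
Step 2 — Component impedances:
  R: Z = R = 928 Ω
  L: Z = jωL = j·929.9·0.109 = 0 + j101.4 Ω
Step 3 — Series combination: Z_total = R + L = 928 + j101.4 Ω = 933.5∠6.2° Ω.

Z = 928 + j101.4 Ω = 933.5∠6.2° Ω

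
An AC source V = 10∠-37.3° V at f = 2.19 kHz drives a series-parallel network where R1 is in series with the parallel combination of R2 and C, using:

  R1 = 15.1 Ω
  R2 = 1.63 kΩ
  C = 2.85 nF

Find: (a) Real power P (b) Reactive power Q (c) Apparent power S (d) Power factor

Step 1 — Angular frequency: ω = 2π·f = 2π·2190 = 1.376e+04 rad/s.
Step 2 — Component impedances:
  R1: Z = R = 15.1 Ω
  R2: Z = R = 1630 Ω
  C: Z = 1/(jωC) = -j/(ω·C) = 0 - j2.55e+04 Ω
Step 3 — Parallel branch: R2 || C = 1/(1/R2 + 1/C) = 1623 - j103.8 Ω.
Step 4 — Series with R1: Z_total = R1 + (R2 || C) = 1638 - j103.8 Ω = 1642∠-3.6° Ω.
Step 5 — Source phasor: V = 10∠-37.3° V = 7.955 - j6.06 V.
Step 6 — Current: I = V / Z = 0.005069 - j0.003377 A = 0.006091∠-33.7° A.
Step 7 — Complex power: S = V·I* = 0.06079 - j0.00385 VA.
Step 8 — Real power: P = Re(S) = 0.06079 W.
Step 9 — Reactive power: Q = Im(S) = -0.00385 VAR.
Step 10 — Apparent power: |S| = 0.06091 VA.
Step 11 — Power factor: PF = P/|S| = 0.998 (leading).

(a) P = 0.06079 W  (b) Q = -0.00385 VAR  (c) S = 0.06091 VA  (d) PF = 0.998 (leading)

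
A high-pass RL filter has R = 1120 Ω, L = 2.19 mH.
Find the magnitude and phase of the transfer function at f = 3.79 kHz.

Step 1 — Angular frequency: ω = 2π·3790 = 2.381e+04 rad/s.
Step 2 — Transfer function: H(jω) = jωL/(R + jωL).
Step 3 — Numerator jωL = j·52.15; denominator R + jωL = 1120 + j52.15.
Step 4 — H = 0.002163 + j0.04646.
Step 5 — Magnitude: |H| = 0.04651 (-26.6 dB); phase: φ = 87.3°.

|H| = 0.04651 (-26.6 dB), φ = 87.3°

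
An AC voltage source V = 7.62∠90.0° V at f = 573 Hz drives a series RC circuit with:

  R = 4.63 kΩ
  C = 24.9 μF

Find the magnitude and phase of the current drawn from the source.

Step 1 — Angular frequency: ω = 2π·f = 2π·573 = 3600 rad/s.
Step 2 — Component impedances:
  R: Z = R = 4630 Ω
  C: Z = 1/(jωC) = -j/(ω·C) = 0 - j11.15 Ω
Step 3 — Series combination: Z_total = R + C = 4630 - j11.15 Ω = 4630∠-0.1° Ω.
Step 4 — Source phasor: V = 7.62∠90.0° V = 0 + j7.62 V.
Step 5 — Ohm's law: I = V / Z_total = (0 + j7.62) / (4630 - j11.15) = -3.965e-06 + j0.001646 A.
Step 6 — Convert to polar: |I| = 0.001646 A, ∠I = 90.1°.

I = 0.001646∠90.1° A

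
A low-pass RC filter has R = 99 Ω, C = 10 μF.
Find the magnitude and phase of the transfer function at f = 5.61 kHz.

Step 1 — Angular frequency: ω = 2π·5610 = 3.525e+04 rad/s.
Step 2 — Transfer function: H(jω) = 1/(1 + jωRC).
Step 3 — Denominator: 1 + jωRC = 1 + j·3.525e+04·99·1e-05 = 1 + j34.9.
Step 4 — H = 0.0008205 - j0.02863.
Step 5 — Magnitude: |H| = 0.02864 (-30.9 dB); phase: φ = -88.4°.

|H| = 0.02864 (-30.9 dB), φ = -88.4°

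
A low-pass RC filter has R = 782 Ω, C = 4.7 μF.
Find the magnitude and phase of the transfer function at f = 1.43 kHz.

Step 1 — Angular frequency: ω = 2π·1430 = 8985 rad/s.
Step 2 — Transfer function: H(jω) = 1/(1 + jωRC).
Step 3 — Denominator: 1 + jωRC = 1 + j·8985·782·4.7e-06 = 1 + j33.02.
Step 4 — H = 0.0009161 - j0.03025.
Step 5 — Magnitude: |H| = 0.03027 (-30.4 dB); phase: φ = -88.3°.

|H| = 0.03027 (-30.4 dB), φ = -88.3°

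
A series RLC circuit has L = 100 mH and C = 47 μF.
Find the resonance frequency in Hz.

Step 1 — Resonance condition Im(Z)=0 gives ω₀ = 1/√(LC).
Step 2 — ω₀ = 1/√(0.1·4.7e-05) = 461.3 rad/s.
Step 3 — f₀ = ω₀/(2π) = 73.41 Hz.

f₀ = 73.41 Hz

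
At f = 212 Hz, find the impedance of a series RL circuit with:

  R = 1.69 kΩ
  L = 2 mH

Step 1 — Angular frequency: ω = 2π·f = 2π·212 = 1332 rad/s.
Step 2 — Component impedances:
  R: Z = R = 1690 Ω
  L: Z = jωL = j·1332·0.002 = 0 + j2.664 Ω
Step 3 — Series combination: Z_total = R + L = 1690 + j2.664 Ω = 1690∠0.1° Ω.

Z = 1690 + j2.664 Ω = 1690∠0.1° Ω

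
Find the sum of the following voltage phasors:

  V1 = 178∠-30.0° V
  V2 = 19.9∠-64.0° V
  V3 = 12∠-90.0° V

Step 1 — Convert each phasor to rectangular form:
  V1 = 178·(cos(-30.0°) + j·sin(-30.0°)) = 154.2 - j89 V
  V2 = 19.9·(cos(-64.0°) + j·sin(-64.0°)) = 8.724 - j17.89 V
  V3 = 12·(cos(-90.0°) + j·sin(-90.0°)) = 0 - j12 V
Step 2 — Sum components: V_total = 162.9 - j118.9 V.
Step 3 — Convert to polar: |V_total| = 201.6 V, ∠V_total = -36.1°.

V_total = 201.6∠-36.1° V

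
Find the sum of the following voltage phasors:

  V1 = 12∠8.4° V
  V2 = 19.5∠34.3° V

Step 1 — Convert each phasor to rectangular form:
  V1 = 12·(cos(8.4°) + j·sin(8.4°)) = 11.87 + j1.753 V
  V2 = 19.5·(cos(34.3°) + j·sin(34.3°)) = 16.11 + j10.99 V
Step 2 — Sum components: V_total = 27.98 + j12.74 V.
Step 3 — Convert to polar: |V_total| = 30.74 V, ∠V_total = 24.5°.

V_total = 30.74∠24.5° V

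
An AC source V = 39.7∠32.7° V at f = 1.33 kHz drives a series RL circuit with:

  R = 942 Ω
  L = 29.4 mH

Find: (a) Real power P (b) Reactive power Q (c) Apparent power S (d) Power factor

Step 1 — Angular frequency: ω = 2π·f = 2π·1330 = 8357 rad/s.
Step 2 — Component impedances:
  R: Z = R = 942 Ω
  L: Z = jωL = j·8357·0.0294 = 0 + j245.7 Ω
Step 3 — Series combination: Z_total = R + L = 942 + j245.7 Ω = 973.5∠14.6° Ω.
Step 4 — Source phasor: V = 39.7∠32.7° V = 33.41 + j21.45 V.
Step 5 — Current: I = V / Z = 0.03877 + j0.01266 A = 0.04078∠18.1° A.
Step 6 — Complex power: S = V·I* = 1.567 + j0.4086 VA.
Step 7 — Real power: P = Re(S) = 1.567 W.
Step 8 — Reactive power: Q = Im(S) = 0.4086 VAR.
Step 9 — Apparent power: |S| = 1.619 VA.
Step 10 — Power factor: PF = P/|S| = 0.9676 (lagging).

(a) P = 1.567 W  (b) Q = 0.4086 VAR  (c) S = 1.619 VA  (d) PF = 0.9676 (lagging)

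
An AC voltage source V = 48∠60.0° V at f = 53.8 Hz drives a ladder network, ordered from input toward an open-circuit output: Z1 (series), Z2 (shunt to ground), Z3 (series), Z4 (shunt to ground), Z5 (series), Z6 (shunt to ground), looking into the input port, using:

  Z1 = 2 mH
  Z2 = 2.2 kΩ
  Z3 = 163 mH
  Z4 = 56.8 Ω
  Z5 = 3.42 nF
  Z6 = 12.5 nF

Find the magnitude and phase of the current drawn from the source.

Step 1 — Angular frequency: ω = 2π·f = 2π·53.8 = 338 rad/s.
Step 2 — Component impedances:
  Z1: Z = jωL = j·338·0.002 = 0 + j0.6761 Ω
  Z2: Z = R = 2200 Ω
  Z3: Z = jωL = j·338·0.163 = 0 + j55.1 Ω
  Z4: Z = R = 56.8 Ω
  Z5: Z = 1/(jωC) = -j/(ω·C) = 0 - j8.65e+05 Ω
  Z6: Z = 1/(jωC) = -j/(ω·C) = 0 - j2.367e+05 Ω
Step 3 — Ladder network (open output): work backward from the far end, alternating series and parallel combinations. Z_in = 56.65 + j53 Ω = 77.58∠43.1° Ω.
Step 4 — Source phasor: V = 48∠60.0° V = 24 + j41.57 V.
Step 5 — Ohm's law: I = V / Z_total = (24 + j41.57) / (56.65 + j53) = 0.592 + j0.1799 A.
Step 6 — Convert to polar: |I| = 0.6187 A, ∠I = 16.9°.

I = 0.6187∠16.9° A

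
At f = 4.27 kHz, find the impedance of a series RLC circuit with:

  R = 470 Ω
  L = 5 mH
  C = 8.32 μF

Step 1 — Angular frequency: ω = 2π·f = 2π·4270 = 2.683e+04 rad/s.
Step 2 — Component impedances:
  R: Z = R = 470 Ω
  L: Z = jωL = j·2.683e+04·0.005 = 0 + j134.1 Ω
  C: Z = 1/(jωC) = -j/(ω·C) = 0 - j4.48 Ω
Step 3 — Series combination: Z_total = R + L + C = 470 + j129.7 Ω = 487.6∠15.4° Ω.

Z = 470 + j129.7 Ω = 487.6∠15.4° Ω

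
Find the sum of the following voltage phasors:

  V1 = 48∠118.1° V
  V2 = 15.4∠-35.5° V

Step 1 — Convert each phasor to rectangular form:
  V1 = 48·(cos(118.1°) + j·sin(118.1°)) = -22.61 + j42.34 V
  V2 = 15.4·(cos(-35.5°) + j·sin(-35.5°)) = 12.54 - j8.943 V
Step 2 — Sum components: V_total = -10.07 + j33.4 V.
Step 3 — Convert to polar: |V_total| = 34.88 V, ∠V_total = 106.8°.

V_total = 34.88∠106.8° V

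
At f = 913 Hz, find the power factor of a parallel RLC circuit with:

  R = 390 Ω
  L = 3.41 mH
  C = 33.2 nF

Step 1 — Angular frequency: ω = 2π·f = 2π·913 = 5737 rad/s.
Step 2 — Component impedances:
  R: Z = R = 390 Ω
  L: Z = jωL = j·5737·0.00341 = 0 + j19.56 Ω
  C: Z = 1/(jωC) = -j/(ω·C) = 0 - j5251 Ω
Step 3 — Parallel combination: 1/Z_total = 1/R + 1/L + 1/C; Z_total = 0.986 + j19.59 Ω = 19.61∠87.1° Ω.
Step 4 — Power factor: PF = cos(φ) = Re(Z)/|Z| = 0.986/19.61 = 0.05028.
Step 5 — Type: Im(Z) = 19.59 ⇒ lagging (phase φ = 87.1°).

PF = 0.05028 (lagging, φ = 87.1°)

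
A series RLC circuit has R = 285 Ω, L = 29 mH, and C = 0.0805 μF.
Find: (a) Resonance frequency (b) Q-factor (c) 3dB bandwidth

Step 1 — Resonance: ω₀ = 1/√(LC) = 1/√(0.029·8.05e-08) = 2.07e+04 rad/s.
Step 2 — f₀ = ω₀/(2π) = 3294 Hz.
Step 3 — Series Q: Q = ω₀L/R = 2.07e+04·0.029/285 = 2.106.
Step 4 — Bandwidth: Δω = ω₀/Q = 9828 rad/s; BW = Δω/(2π) = 1564 Hz.

(a) f₀ = 3294 Hz  (b) Q = 2.106  (c) BW = 1564 Hz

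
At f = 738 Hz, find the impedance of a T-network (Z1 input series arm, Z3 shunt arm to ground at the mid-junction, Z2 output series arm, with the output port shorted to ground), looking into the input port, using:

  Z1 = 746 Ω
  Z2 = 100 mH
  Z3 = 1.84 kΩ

Step 1 — Angular frequency: ω = 2π·f = 2π·738 = 4637 rad/s.
Step 2 — Component impedances:
  Z1: Z = R = 746 Ω
  Z2: Z = jωL = j·4637·0.1 = 0 + j463.7 Ω
  Z3: Z = R = 1840 Ω
Step 3 — With the output port shorted to ground, the output series arm Z2 runs from the junction to ground; the shunt arm Z3 also runs from the junction to ground. They appear in parallel: Z3 || Z2 = 109.9 + j436 Ω.
Step 4 — Series with input arm Z1: Z_in = Z1 + (Z3 || Z2) = 855.9 + j436 Ω = 960.5∠27.0° Ω.

Z = 855.9 + j436 Ω = 960.5∠27.0° Ω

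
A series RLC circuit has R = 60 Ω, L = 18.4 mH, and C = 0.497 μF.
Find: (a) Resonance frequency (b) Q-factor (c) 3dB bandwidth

Step 1 — Resonance condition Im(Z)=0 gives ω₀ = 1/√(LC).
Step 2 — ω₀ = 1/√(0.0184·4.97e-07) = 1.046e+04 rad/s.
Step 3 — f₀ = ω₀/(2π) = 1664 Hz.
Step 4 — Series Q: Q = ω₀L/R = 1.046e+04·0.0184/60 = 3.207.
Step 5 — 3dB bandwidth: Δω = ω₀/Q = 3261 rad/s; BW = Δω/(2π) = 519 Hz.

(a) f₀ = 1664 Hz  (b) Q = 3.207  (c) BW = 519 Hz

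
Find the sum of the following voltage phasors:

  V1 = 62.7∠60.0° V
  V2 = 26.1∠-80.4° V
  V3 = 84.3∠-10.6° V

Step 1 — Convert each phasor to rectangular form:
  V1 = 62.7·(cos(60.0°) + j·sin(60.0°)) = 31.35 + j54.3 V
  V2 = 26.1·(cos(-80.4°) + j·sin(-80.4°)) = 4.353 - j25.73 V
  V3 = 84.3·(cos(-10.6°) + j·sin(-10.6°)) = 82.86 - j15.51 V
Step 2 — Sum components: V_total = 118.6 + j13.06 V.
Step 3 — Convert to polar: |V_total| = 119.3 V, ∠V_total = 6.3°.

V_total = 119.3∠6.3° V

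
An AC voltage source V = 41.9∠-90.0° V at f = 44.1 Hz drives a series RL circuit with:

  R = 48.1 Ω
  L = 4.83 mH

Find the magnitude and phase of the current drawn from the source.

Step 1 — Angular frequency: ω = 2π·f = 2π·44.1 = 277.1 rad/s.
Step 2 — Component impedances:
  R: Z = R = 48.1 Ω
  L: Z = jωL = j·277.1·0.00483 = 0 + j1.338 Ω
Step 3 — Series combination: Z_total = R + L = 48.1 + j1.338 Ω = 48.12∠1.6° Ω.
Step 4 — Source phasor: V = 41.9∠-90.0° V = 0 - j41.9 V.
Step 5 — Ohm's law: I = V / Z_total = (0 - j41.9) / (48.1 + j1.338) = -0.02422 - j0.8704 A.
Step 6 — Convert to polar: |I| = 0.8708 A, ∠I = -91.6°.

I = 0.8708∠-91.6° A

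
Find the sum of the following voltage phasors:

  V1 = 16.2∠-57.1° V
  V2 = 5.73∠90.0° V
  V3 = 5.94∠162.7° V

Step 1 — Convert each phasor to rectangular form:
  V1 = 16.2·(cos(-57.1°) + j·sin(-57.1°)) = 8.799 - j13.6 V
  V2 = 5.73·(cos(90.0°) + j·sin(90.0°)) = 0 + j5.73 V
  V3 = 5.94·(cos(162.7°) + j·sin(162.7°)) = -5.671 + j1.766 V
Step 2 — Sum components: V_total = 3.128 - j6.105 V.
Step 3 — Convert to polar: |V_total| = 6.86 V, ∠V_total = -62.9°.

V_total = 6.86∠-62.9° V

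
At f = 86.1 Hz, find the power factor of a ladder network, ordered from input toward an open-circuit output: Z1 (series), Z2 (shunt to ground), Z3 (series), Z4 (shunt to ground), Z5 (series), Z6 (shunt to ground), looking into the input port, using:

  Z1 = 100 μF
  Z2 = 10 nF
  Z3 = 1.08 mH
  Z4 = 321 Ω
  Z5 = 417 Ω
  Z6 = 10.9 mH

Step 1 — Angular frequency: ω = 2π·f = 2π·86.1 = 541 rad/s.
Step 2 — Component impedances:
  Z1: Z = 1/(jωC) = -j/(ω·C) = 0 - j18.48 Ω
  Z2: Z = 1/(jωC) = -j/(ω·C) = 0 - j1.848e+05 Ω
  Z3: Z = jωL = j·541·0.00108 = 0 + j0.5843 Ω
  Z4: Z = R = 321 Ω
  Z5: Z = R = 417 Ω
  Z6: Z = jωL = j·541·0.0109 = 0 + j5.897 Ω
Step 3 — Ladder network (open output): work backward from the far end, alternating series and parallel combinations. Z_in = 181.4 - j16.96 Ω = 182.2∠-5.3° Ω.
Step 4 — Power factor: PF = cos(φ) = Re(Z)/|Z| = 181.39/182.18 = 0.9957.
Step 5 — Type: Im(Z) = -16.96 ⇒ leading (phase φ = -5.3°).

PF = 0.9957 (leading, φ = -5.3°)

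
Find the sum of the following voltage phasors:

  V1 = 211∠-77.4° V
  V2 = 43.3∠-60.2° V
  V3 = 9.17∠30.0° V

Step 1 — Convert each phasor to rectangular form:
  V1 = 211·(cos(-77.4°) + j·sin(-77.4°)) = 46.03 - j205.9 V
  V2 = 43.3·(cos(-60.2°) + j·sin(-60.2°)) = 21.52 - j37.57 V
  V3 = 9.17·(cos(30.0°) + j·sin(30.0°)) = 7.941 + j4.585 V
Step 2 — Sum components: V_total = 75.49 - j238.9 V.
Step 3 — Convert to polar: |V_total| = 250.6 V, ∠V_total = -72.5°.

V_total = 250.6∠-72.5° V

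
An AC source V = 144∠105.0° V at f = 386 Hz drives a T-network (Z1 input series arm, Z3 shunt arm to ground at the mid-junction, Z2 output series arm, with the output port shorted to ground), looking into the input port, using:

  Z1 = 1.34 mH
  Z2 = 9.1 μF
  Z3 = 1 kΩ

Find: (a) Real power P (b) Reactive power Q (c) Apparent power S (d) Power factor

Step 1 — Angular frequency: ω = 2π·f = 2π·386 = 2425 rad/s.
Step 2 — Component impedances:
  Z1: Z = jωL = j·2425·0.00134 = 0 + j3.25 Ω
  Z2: Z = 1/(jωC) = -j/(ω·C) = 0 - j45.31 Ω
  Z3: Z = R = 1000 Ω
Step 3 — With the output port shorted to ground, the output series arm Z2 runs from the junction to ground; the shunt arm Z3 also runs from the junction to ground. They appear in parallel: Z3 || Z2 = 2.049 - j45.22 Ω.
Step 4 — Series with input arm Z1: Z_in = Z1 + (Z3 || Z2) = 2.049 - j41.97 Ω = 42.02∠-87.2° Ω.
Step 5 — Source phasor: V = 144∠105.0° V = -37.27 + j139.1 V.
Step 6 — Current: I = V / Z = -3.35 - j0.7245 A = 3.427∠-167.8° A.
Step 7 — Complex power: S = V·I* = 24.06 - j492.9 VA.
Step 8 — Real power: P = Re(S) = 24.06 W.
Step 9 — Reactive power: Q = Im(S) = -492.9 VAR.
Step 10 — Apparent power: |S| = 493.5 VA.
Step 11 — Power factor: PF = P/|S| = 0.04876 (leading).

(a) P = 24.06 W  (b) Q = -492.9 VAR  (c) S = 493.5 VA  (d) PF = 0.04876 (leading)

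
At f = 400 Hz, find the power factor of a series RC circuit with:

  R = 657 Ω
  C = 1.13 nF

Step 1 — Angular frequency: ω = 2π·f = 2π·400 = 2513 rad/s.
Step 2 — Component impedances:
  R: Z = R = 657 Ω
  C: Z = 1/(jωC) = -j/(ω·C) = 0 - j3.521e+05 Ω
Step 3 — Series combination: Z_total = R + C = 657 - j3.521e+05 Ω = 3.521e+05∠-89.9° Ω.
Step 4 — Power factor: PF = cos(φ) = Re(Z)/|Z| = 657/3.521e+05 = 0.001866.
Step 5 — Type: Im(Z) = -3.521e+05 ⇒ leading (phase φ = -89.9°).

PF = 0.001866 (leading, φ = -89.9°)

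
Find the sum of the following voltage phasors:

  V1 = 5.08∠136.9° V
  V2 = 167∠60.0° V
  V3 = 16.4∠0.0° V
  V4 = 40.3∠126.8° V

Step 1 — Convert each phasor to rectangular form:
  V1 = 5.08·(cos(136.9°) + j·sin(136.9°)) = -3.709 + j3.471 V
  V2 = 167·(cos(60.0°) + j·sin(60.0°)) = 83.5 + j144.6 V
  V3 = 16.4·(cos(0.0°) + j·sin(0.0°)) = 16.4 V
  V4 = 40.3·(cos(126.8°) + j·sin(126.8°)) = -24.14 + j32.27 V
Step 2 — Sum components: V_total = 72.05 + j180.4 V.
Step 3 — Convert to polar: |V_total| = 194.2 V, ∠V_total = 68.2°.

V_total = 194.2∠68.2° V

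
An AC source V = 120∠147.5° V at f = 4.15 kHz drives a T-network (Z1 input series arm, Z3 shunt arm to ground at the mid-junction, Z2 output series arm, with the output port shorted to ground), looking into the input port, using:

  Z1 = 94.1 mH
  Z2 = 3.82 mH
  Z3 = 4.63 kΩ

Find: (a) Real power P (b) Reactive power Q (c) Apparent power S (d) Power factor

Step 1 — Angular frequency: ω = 2π·f = 2π·4150 = 2.608e+04 rad/s.
Step 2 — Component impedances:
  Z1: Z = jωL = j·2.608e+04·0.0941 = 0 + j2454 Ω
  Z2: Z = jωL = j·2.608e+04·0.00382 = 0 + j99.61 Ω
  Z3: Z = R = 4630 Ω
Step 3 — With the output port shorted to ground, the output series arm Z2 runs from the junction to ground; the shunt arm Z3 also runs from the junction to ground. They appear in parallel: Z3 || Z2 = 2.142 + j99.56 Ω.
Step 4 — Series with input arm Z1: Z_in = Z1 + (Z3 || Z2) = 2.142 + j2553 Ω = 2553∠90.0° Ω.
Step 5 — Source phasor: V = 120∠147.5° V = -101.2 + j64.48 V.
Step 6 — Current: I = V / Z = 0.02522 + j0.03966 A = 0.047∠57.5° A.
Step 7 — Complex power: S = V·I* = 0.004731 + j5.64 VA.
Step 8 — Real power: P = Re(S) = 0.004731 W.
Step 9 — Reactive power: Q = Im(S) = 5.64 VAR.
Step 10 — Apparent power: |S| = 5.64 VA.
Step 11 — Power factor: PF = P/|S| = 0.0008389 (lagging).

(a) P = 0.004731 W  (b) Q = 5.64 VAR  (c) S = 5.64 VA  (d) PF = 0.0008389 (lagging)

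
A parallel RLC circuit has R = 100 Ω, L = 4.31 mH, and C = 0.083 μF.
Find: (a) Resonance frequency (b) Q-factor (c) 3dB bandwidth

Step 1 — Resonance: ω₀ = 1/√(LC) = 1/√(0.00431·8.3e-08) = 5.287e+04 rad/s.
Step 2 — f₀ = ω₀/(2π) = 8415 Hz.
Step 3 — Parallel Q: Q = R/(ω₀L) = 100/(5.287e+04·0.00431) = 0.4388.
Step 4 — Bandwidth: Δω = ω₀/Q = 1.205e+05 rad/s; BW = Δω/(2π) = 1.918e+04 Hz.

(a) f₀ = 8415 Hz  (b) Q = 0.4388  (c) BW = 1.918e+04 Hz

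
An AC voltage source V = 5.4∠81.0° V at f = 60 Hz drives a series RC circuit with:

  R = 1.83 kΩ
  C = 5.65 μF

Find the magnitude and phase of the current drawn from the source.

Step 1 — Angular frequency: ω = 2π·f = 2π·60 = 377 rad/s.
Step 2 — Component impedances:
  R: Z = R = 1830 Ω
  C: Z = 1/(jωC) = -j/(ω·C) = 0 - j469.5 Ω
Step 3 — Series combination: Z_total = R + C = 1830 - j469.5 Ω = 1889∠-14.4° Ω.
Step 4 — Source phasor: V = 5.4∠81.0° V = 0.8447 + j5.334 V.
Step 5 — Ohm's law: I = V / Z_total = (0.8447 + j5.334) / (1830 - j469.5) = -0.0002684 + j0.002846 A.
Step 6 — Convert to polar: |I| = 0.002858 A, ∠I = 95.4°.

I = 0.002858∠95.4° A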